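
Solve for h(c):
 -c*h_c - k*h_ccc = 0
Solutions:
 h(c) = C1 + Integral(C2*airyai(c*(-1/k)^(1/3)) + C3*airybi(c*(-1/k)^(1/3)), c)


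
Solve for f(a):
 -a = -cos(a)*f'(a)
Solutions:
 f(a) = C1 + Integral(a/cos(a), a)


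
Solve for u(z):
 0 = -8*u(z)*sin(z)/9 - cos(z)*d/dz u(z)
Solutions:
 u(z) = C1*cos(z)^(8/9)


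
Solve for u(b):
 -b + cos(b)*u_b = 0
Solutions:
 u(b) = C1 + Integral(b/cos(b), b)


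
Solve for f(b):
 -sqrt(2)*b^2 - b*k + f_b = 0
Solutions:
 f(b) = C1 + sqrt(2)*b^3/3 + b^2*k/2


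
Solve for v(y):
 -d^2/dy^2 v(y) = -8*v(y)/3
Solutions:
 v(y) = C1*exp(-2*sqrt(6)*y/3) + C2*exp(2*sqrt(6)*y/3)


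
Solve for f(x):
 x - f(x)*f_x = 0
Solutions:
 f(x) = -sqrt(C1 + x^2)
 f(x) = sqrt(C1 + x^2)


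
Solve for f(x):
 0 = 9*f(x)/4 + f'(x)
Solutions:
 f(x) = C1*exp(-9*x/4)


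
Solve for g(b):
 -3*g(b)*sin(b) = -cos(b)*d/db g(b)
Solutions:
 g(b) = C1/cos(b)^3


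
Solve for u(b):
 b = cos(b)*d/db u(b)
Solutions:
 u(b) = C1 + Integral(b/cos(b), b)


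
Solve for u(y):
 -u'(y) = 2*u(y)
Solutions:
 u(y) = C1*exp(-2*y)


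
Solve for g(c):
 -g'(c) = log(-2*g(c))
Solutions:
 Integral(1/(log(-_y) + log(2)), (_y, g(c))) = C1 - c


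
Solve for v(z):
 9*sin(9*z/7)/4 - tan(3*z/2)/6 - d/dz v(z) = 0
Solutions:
 v(z) = C1 + log(cos(3*z/2))/9 - 7*cos(9*z/7)/4


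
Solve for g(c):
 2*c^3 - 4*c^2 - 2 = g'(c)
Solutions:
 g(c) = C1 + c^4/2 - 4*c^3/3 - 2*c


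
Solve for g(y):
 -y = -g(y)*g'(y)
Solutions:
 g(y) = -sqrt(C1 + y^2)
 g(y) = sqrt(C1 + y^2)


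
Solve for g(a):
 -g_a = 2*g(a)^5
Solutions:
 g(a) = -I*(1/(C1 + 8*a))^(1/4)
 g(a) = I*(1/(C1 + 8*a))^(1/4)
 g(a) = -(1/(C1 + 8*a))^(1/4)
 g(a) = (1/(C1 + 8*a))^(1/4)


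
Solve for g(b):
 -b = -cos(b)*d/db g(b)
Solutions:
 g(b) = C1 + Integral(b/cos(b), b)


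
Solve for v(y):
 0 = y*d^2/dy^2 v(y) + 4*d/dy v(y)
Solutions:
 v(y) = C1 + C2/y^3


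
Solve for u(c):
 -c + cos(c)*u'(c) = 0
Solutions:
 u(c) = C1 + Integral(c/cos(c), c)


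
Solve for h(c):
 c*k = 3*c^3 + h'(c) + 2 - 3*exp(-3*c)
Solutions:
 h(c) = C1 - 3*c^4/4 + c^2*k/2 - 2*c - exp(-3*c)


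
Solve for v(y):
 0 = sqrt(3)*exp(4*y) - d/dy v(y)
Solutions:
 v(y) = C1 + sqrt(3)*exp(4*y)/4


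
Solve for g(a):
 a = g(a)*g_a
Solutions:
 g(a) = -sqrt(C1 + a^2)
 g(a) = sqrt(C1 + a^2)


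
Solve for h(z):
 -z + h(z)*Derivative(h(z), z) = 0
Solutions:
 h(z) = -sqrt(C1 + z^2)
 h(z) = sqrt(C1 + z^2)


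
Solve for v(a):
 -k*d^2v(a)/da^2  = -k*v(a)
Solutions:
 v(a) = C1*exp(-a) + C2*exp(a)


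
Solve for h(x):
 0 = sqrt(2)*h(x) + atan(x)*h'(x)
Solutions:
 h(x) = C1*exp(-sqrt(2)*Integral(1/atan(x), x))


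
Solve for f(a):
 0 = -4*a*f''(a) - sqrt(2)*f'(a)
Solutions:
 f(a) = C1 + C2*a^(1 - sqrt(2)/4)


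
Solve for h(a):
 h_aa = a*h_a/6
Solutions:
 h(a) = C1 + C2*erfi(sqrt(3)*a/6)


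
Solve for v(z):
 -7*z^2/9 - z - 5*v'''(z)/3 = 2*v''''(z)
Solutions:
 v(z) = C1 + C2*z + C3*z^2 + C4*exp(-5*z/6) - 7*z^5/900 + 13*z^4/600 - 13*z^3/125


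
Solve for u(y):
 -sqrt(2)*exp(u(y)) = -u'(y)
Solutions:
 u(y) = log(-1/(C1 + sqrt(2)*y))


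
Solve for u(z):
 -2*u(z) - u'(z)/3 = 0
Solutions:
 u(z) = C1*exp(-6*z)


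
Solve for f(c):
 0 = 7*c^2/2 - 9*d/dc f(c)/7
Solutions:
 f(c) = C1 + 49*c^3/54


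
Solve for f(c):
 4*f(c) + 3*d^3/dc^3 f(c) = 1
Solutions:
 f(c) = C3*exp(-6^(2/3)*c/3) + (C1*sin(2^(2/3)*3^(1/6)*c/2) + C2*cos(2^(2/3)*3^(1/6)*c/2))*exp(6^(2/3)*c/6) + 1/4


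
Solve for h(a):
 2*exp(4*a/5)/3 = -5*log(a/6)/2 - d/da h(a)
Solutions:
 h(a) = C1 - 5*a*log(a)/2 + 5*a*(1 + log(6))/2 - 5*exp(4*a/5)/6


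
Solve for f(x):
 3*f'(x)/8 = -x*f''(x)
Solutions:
 f(x) = C1 + C2*x^(5/8)


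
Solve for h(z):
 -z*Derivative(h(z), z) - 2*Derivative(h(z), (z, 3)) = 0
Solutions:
 h(z) = C1 + Integral(C2*airyai(-2^(2/3)*z/2) + C3*airybi(-2^(2/3)*z/2), z)


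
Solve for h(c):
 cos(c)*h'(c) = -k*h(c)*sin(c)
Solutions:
 h(c) = C1*exp(k*log(cos(c)))


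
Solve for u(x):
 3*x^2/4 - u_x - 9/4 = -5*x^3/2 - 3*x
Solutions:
 u(x) = C1 + 5*x^4/8 + x^3/4 + 3*x^2/2 - 9*x/4


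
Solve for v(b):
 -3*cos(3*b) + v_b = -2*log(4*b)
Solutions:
 v(b) = C1 - 2*b*log(b) - 4*b*log(2) + 2*b + sin(3*b)


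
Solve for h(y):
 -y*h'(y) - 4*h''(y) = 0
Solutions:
 h(y) = C1 + C2*erf(sqrt(2)*y/4)


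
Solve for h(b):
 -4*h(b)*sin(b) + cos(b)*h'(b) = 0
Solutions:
 h(b) = C1/cos(b)^4


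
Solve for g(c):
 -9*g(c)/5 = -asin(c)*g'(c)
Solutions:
 g(c) = C1*exp(9*Integral(1/asin(c), c)/5)


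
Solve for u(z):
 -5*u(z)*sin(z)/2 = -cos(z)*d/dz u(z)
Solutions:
 u(z) = C1/cos(z)^(5/2)


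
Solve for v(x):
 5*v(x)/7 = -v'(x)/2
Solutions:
 v(x) = C1*exp(-10*x/7)


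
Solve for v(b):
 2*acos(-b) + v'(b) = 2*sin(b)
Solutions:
 v(b) = C1 - 2*b*acos(-b) - 2*sqrt(1 - b^2) - 2*cos(b)


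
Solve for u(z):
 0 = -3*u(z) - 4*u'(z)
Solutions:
 u(z) = C1*exp(-3*z/4)


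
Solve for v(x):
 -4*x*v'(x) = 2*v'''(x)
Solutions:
 v(x) = C1 + Integral(C2*airyai(-2^(1/3)*x) + C3*airybi(-2^(1/3)*x), x)


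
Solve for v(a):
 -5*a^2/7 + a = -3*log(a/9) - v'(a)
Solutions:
 v(a) = C1 + 5*a^3/21 - a^2/2 - 3*a*log(a) + 3*a + a*log(729)


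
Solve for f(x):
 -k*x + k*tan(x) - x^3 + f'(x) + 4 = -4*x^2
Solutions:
 f(x) = C1 + k*x^2/2 + k*log(cos(x)) + x^4/4 - 4*x^3/3 - 4*x


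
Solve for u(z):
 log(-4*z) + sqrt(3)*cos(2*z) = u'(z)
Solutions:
 u(z) = C1 + z*log(-z) - z + 2*z*log(2) + sqrt(3)*sin(2*z)/2


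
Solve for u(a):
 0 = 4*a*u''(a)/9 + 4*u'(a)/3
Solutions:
 u(a) = C1 + C2/a^2


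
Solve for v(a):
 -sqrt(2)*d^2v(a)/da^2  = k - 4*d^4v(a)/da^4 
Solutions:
 v(a) = C1 + C2*a + C3*exp(-2^(1/4)*a/2) + C4*exp(2^(1/4)*a/2) - sqrt(2)*a^2*k/4


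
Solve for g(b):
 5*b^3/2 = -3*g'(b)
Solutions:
 g(b) = C1 - 5*b^4/24


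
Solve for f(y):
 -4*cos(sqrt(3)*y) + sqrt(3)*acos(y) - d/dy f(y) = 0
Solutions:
 f(y) = C1 + sqrt(3)*(y*acos(y) - sqrt(1 - y^2)) - 4*sqrt(3)*sin(sqrt(3)*y)/3


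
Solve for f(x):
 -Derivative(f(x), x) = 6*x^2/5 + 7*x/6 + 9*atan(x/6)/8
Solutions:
 f(x) = C1 - 2*x^3/5 - 7*x^2/12 - 9*x*atan(x/6)/8 + 27*log(x^2 + 36)/8


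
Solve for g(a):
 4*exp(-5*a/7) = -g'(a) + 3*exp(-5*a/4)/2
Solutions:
 g(a) = C1 - 6*exp(-5*a/4)/5 + 28*exp(-5*a/7)/5


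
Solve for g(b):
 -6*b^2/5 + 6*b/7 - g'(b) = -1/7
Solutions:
 g(b) = C1 - 2*b^3/5 + 3*b^2/7 + b/7


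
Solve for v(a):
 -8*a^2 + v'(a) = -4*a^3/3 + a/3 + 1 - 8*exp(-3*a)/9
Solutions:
 v(a) = C1 - a^4/3 + 8*a^3/3 + a^2/6 + a + 8*exp(-3*a)/27


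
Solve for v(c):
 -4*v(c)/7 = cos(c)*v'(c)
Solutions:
 v(c) = C1*(sin(c) - 1)^(2/7)/(sin(c) + 1)^(2/7)


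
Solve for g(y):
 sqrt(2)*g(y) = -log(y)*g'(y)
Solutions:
 g(y) = C1*exp(-sqrt(2)*li(y))


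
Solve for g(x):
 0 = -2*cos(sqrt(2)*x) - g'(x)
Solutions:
 g(x) = C1 - sqrt(2)*sin(sqrt(2)*x)


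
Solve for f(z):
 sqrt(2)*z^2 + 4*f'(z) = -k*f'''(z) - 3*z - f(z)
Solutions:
 f(z) = C1*exp(2^(1/3)*z*(6^(1/3)*(sqrt(3)*sqrt((27 + 256/k)/k^2) + 9/k)^(1/3)/12 - 2^(1/3)*3^(5/6)*I*(sqrt(3)*sqrt((27 + 256/k)/k^2) + 9/k)^(1/3)/12 + 8/(k*(-3^(1/3) + 3^(5/6)*I)*(sqrt(3)*sqrt((27 + 256/k)/k^2) + 9/k)^(1/3)))) + C2*exp(2^(1/3)*z*(6^(1/3)*(sqrt(3)*sqrt((27 + 256/k)/k^2) + 9/k)^(1/3)/12 + 2^(1/3)*3^(5/6)*I*(sqrt(3)*sqrt((27 + 256/k)/k^2) + 9/k)^(1/3)/12 - 8/(k*(3^(1/3) + 3^(5/6)*I)*(sqrt(3)*sqrt((27 + 256/k)/k^2) + 9/k)^(1/3)))) + C3*exp(6^(1/3)*z*(-2^(1/3)*(sqrt(3)*sqrt((27 + 256/k)/k^2) + 9/k)^(1/3) + 8*3^(1/3)/(k*(sqrt(3)*sqrt((27 + 256/k)/k^2) + 9/k)^(1/3)))/6) - sqrt(2)*z^2 - 3*z + 8*sqrt(2)*z - 32*sqrt(2) + 12


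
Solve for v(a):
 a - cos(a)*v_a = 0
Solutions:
 v(a) = C1 + Integral(a/cos(a), a)


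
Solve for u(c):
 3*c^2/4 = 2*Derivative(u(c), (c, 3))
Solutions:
 u(c) = C1 + C2*c + C3*c^2 + c^5/160


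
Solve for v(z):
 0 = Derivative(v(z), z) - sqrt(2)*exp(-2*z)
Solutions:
 v(z) = C1 - sqrt(2)*exp(-2*z)/2


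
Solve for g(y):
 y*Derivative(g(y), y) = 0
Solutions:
 g(y) = C1


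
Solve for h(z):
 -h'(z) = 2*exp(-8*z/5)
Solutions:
 h(z) = C1 + 5*exp(-8*z/5)/4


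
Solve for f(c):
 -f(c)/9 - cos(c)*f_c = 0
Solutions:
 f(c) = C1*(sin(c) - 1)^(1/18)/(sin(c) + 1)^(1/18)


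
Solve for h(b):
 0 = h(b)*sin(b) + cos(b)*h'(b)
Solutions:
 h(b) = C1*cos(b)


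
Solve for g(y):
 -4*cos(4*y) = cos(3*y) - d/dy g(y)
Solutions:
 g(y) = C1 + sin(3*y)/3 + sin(4*y)


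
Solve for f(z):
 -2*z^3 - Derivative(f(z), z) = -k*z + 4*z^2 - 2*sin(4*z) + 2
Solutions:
 f(z) = C1 + k*z^2/2 - z^4/2 - 4*z^3/3 - 2*z - cos(4*z)/2


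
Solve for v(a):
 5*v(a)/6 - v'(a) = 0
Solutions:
 v(a) = C1*exp(5*a/6)


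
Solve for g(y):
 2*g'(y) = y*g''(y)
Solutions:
 g(y) = C1 + C2*y^3


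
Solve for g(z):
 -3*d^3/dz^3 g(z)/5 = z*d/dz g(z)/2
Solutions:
 g(z) = C1 + Integral(C2*airyai(-5^(1/3)*6^(2/3)*z/6) + C3*airybi(-5^(1/3)*6^(2/3)*z/6), z)


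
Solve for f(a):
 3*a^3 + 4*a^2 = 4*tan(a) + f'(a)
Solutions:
 f(a) = C1 + 3*a^4/4 + 4*a^3/3 + 4*log(cos(a))


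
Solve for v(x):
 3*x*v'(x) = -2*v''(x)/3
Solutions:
 v(x) = C1 + C2*erf(3*x/2)


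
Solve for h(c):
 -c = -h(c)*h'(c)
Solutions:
 h(c) = -sqrt(C1 + c^2)
 h(c) = sqrt(C1 + c^2)


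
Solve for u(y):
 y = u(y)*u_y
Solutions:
 u(y) = -sqrt(C1 + y^2)
 u(y) = sqrt(C1 + y^2)


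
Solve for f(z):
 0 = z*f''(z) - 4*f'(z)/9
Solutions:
 f(z) = C1 + C2*z^(13/9)


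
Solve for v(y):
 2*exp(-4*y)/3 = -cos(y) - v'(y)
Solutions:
 v(y) = C1 - sin(y) + exp(-4*y)/6


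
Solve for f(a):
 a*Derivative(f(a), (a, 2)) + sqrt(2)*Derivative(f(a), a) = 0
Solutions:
 f(a) = C1 + C2*a^(1 - sqrt(2))


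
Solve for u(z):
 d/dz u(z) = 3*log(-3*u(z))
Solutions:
 -Integral(1/(log(-_y) + log(3)), (_y, u(z)))/3 = C1 - z


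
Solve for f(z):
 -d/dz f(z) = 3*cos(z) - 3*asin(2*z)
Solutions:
 f(z) = C1 + 3*z*asin(2*z) + 3*sqrt(1 - 4*z^2)/2 - 3*sin(z)


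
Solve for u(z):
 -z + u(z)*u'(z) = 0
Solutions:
 u(z) = -sqrt(C1 + z^2)
 u(z) = sqrt(C1 + z^2)


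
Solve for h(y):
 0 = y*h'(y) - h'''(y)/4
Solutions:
 h(y) = C1 + Integral(C2*airyai(2^(2/3)*y) + C3*airybi(2^(2/3)*y), y)


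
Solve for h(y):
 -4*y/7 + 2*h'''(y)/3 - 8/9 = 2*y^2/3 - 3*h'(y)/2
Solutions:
 h(y) = C1 + C2*sin(3*y/2) + C3*cos(3*y/2) + 4*y^3/27 + 4*y^2/21 + 16*y/81


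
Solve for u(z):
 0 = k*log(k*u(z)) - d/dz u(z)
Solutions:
 li(k*u(z))/k = C1 + k*z


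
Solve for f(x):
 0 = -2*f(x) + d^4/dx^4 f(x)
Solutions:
 f(x) = C1*exp(-2^(1/4)*x) + C2*exp(2^(1/4)*x) + C3*sin(2^(1/4)*x) + C4*cos(2^(1/4)*x)


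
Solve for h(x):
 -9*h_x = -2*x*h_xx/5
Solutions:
 h(x) = C1 + C2*x^(47/2)


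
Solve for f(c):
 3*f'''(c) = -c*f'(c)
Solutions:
 f(c) = C1 + Integral(C2*airyai(-3^(2/3)*c/3) + C3*airybi(-3^(2/3)*c/3), c)


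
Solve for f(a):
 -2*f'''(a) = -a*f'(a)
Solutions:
 f(a) = C1 + Integral(C2*airyai(2^(2/3)*a/2) + C3*airybi(2^(2/3)*a/2), a)


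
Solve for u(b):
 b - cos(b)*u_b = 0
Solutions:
 u(b) = C1 + Integral(b/cos(b), b)


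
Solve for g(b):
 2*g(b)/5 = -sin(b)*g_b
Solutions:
 g(b) = C1*(cos(b) + 1)^(1/5)/(cos(b) - 1)^(1/5)


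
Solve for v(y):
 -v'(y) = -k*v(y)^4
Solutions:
 v(y) = (-1/(C1 + 3*k*y))^(1/3)
 v(y) = (-1/(C1 + k*y))^(1/3)*(-3^(2/3) - 3*3^(1/6)*I)/6
 v(y) = (-1/(C1 + k*y))^(1/3)*(-3^(2/3) + 3*3^(1/6)*I)/6


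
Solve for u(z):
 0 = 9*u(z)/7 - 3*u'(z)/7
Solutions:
 u(z) = C1*exp(3*z)


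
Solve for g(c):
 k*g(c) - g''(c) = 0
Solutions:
 g(c) = C1*exp(-c*sqrt(k)) + C2*exp(c*sqrt(k))


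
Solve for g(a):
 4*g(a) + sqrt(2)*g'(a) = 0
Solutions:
 g(a) = C1*exp(-2*sqrt(2)*a)


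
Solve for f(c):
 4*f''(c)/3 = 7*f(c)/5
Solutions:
 f(c) = C1*exp(-sqrt(105)*c/10) + C2*exp(sqrt(105)*c/10)


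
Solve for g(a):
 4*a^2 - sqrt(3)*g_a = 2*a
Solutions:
 g(a) = C1 + 4*sqrt(3)*a^3/9 - sqrt(3)*a^2/3


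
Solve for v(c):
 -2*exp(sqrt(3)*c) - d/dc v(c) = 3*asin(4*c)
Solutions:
 v(c) = C1 - 3*c*asin(4*c) - 3*sqrt(1 - 16*c^2)/4 - 2*sqrt(3)*exp(sqrt(3)*c)/3


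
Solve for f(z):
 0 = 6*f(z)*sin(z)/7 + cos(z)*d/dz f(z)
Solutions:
 f(z) = C1*cos(z)^(6/7)


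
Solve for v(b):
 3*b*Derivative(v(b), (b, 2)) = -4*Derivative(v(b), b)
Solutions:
 v(b) = C1 + C2/b^(1/3)


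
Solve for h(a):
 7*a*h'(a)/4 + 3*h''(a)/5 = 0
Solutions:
 h(a) = C1 + C2*erf(sqrt(210)*a/12)


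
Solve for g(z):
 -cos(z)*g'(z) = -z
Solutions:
 g(z) = C1 + Integral(z/cos(z), z)


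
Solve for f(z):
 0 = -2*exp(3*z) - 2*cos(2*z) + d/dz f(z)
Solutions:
 f(z) = C1 + 2*exp(3*z)/3 + sin(2*z)


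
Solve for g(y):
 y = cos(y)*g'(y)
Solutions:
 g(y) = C1 + Integral(y/cos(y), y)


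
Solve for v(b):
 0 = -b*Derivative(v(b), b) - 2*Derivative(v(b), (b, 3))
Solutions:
 v(b) = C1 + Integral(C2*airyai(-2^(2/3)*b/2) + C3*airybi(-2^(2/3)*b/2), b)


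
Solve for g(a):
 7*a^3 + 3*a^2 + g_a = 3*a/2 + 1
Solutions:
 g(a) = C1 - 7*a^4/4 - a^3 + 3*a^2/4 + a


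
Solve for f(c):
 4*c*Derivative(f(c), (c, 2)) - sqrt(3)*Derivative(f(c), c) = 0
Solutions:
 f(c) = C1 + C2*c^(sqrt(3)/4 + 1)


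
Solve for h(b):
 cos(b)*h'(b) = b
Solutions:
 h(b) = C1 + Integral(b/cos(b), b)


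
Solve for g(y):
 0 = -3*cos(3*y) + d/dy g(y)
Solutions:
 g(y) = C1 + sin(3*y)


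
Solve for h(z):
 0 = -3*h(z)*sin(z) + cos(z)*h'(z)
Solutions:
 h(z) = C1/cos(z)^3


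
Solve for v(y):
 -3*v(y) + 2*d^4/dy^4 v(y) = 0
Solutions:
 v(y) = C1*exp(-2^(3/4)*3^(1/4)*y/2) + C2*exp(2^(3/4)*3^(1/4)*y/2) + C3*sin(2^(3/4)*3^(1/4)*y/2) + C4*cos(2^(3/4)*3^(1/4)*y/2)


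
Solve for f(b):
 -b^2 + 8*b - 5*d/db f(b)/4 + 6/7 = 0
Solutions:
 f(b) = C1 - 4*b^3/15 + 16*b^2/5 + 24*b/35


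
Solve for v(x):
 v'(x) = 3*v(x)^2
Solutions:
 v(x) = -1/(C1 + 3*x)


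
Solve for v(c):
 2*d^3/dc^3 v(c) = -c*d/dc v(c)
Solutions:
 v(c) = C1 + Integral(C2*airyai(-2^(2/3)*c/2) + C3*airybi(-2^(2/3)*c/2), c)


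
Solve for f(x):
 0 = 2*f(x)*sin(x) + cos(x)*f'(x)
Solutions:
 f(x) = C1*cos(x)^2


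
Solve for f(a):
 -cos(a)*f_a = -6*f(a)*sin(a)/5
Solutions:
 f(a) = C1/cos(a)^(6/5)


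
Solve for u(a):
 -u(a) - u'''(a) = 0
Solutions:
 u(a) = C3*exp(-a) + (C1*sin(sqrt(3)*a/2) + C2*cos(sqrt(3)*a/2))*exp(a/2)


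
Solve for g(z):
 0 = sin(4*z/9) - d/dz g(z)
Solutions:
 g(z) = C1 - 9*cos(4*z/9)/4


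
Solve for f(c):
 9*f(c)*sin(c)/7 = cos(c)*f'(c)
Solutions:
 f(c) = C1/cos(c)^(9/7)


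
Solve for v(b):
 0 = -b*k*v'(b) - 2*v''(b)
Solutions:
 v(b) = Piecewise((-sqrt(pi)*C1*erf(b*sqrt(k)/2)/sqrt(k) - C2, (k > 0) | (k < 0)), (-C1*b - C2, True))


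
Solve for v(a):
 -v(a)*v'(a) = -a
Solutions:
 v(a) = -sqrt(C1 + a^2)
 v(a) = sqrt(C1 + a^2)


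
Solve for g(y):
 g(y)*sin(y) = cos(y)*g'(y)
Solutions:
 g(y) = C1/cos(y)


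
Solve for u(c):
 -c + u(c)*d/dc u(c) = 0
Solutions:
 u(c) = -sqrt(C1 + c^2)
 u(c) = sqrt(C1 + c^2)


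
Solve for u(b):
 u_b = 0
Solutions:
 u(b) = C1


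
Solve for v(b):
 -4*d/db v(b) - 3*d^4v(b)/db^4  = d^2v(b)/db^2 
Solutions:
 v(b) = C1 + C4*exp(-b) + (C2*sin(sqrt(39)*b/6) + C3*cos(sqrt(39)*b/6))*exp(b/2)


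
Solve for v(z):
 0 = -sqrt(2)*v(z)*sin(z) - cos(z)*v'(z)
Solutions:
 v(z) = C1*cos(z)^(sqrt(2))


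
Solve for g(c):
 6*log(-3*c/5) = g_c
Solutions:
 g(c) = C1 + 6*c*log(-c) + 6*c*(-log(5) - 1 + log(3))


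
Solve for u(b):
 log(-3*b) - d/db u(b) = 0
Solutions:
 u(b) = C1 + b*log(-b) + b*(-1 + log(3))


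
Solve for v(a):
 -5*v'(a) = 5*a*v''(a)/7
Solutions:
 v(a) = C1 + C2/a^6


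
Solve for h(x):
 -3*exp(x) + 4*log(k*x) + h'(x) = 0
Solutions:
 h(x) = C1 - 4*x*log(k*x) + 4*x + 3*exp(x)


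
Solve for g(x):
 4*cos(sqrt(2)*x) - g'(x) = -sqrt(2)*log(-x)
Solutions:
 g(x) = C1 + sqrt(2)*x*(log(-x) - 1) + 2*sqrt(2)*sin(sqrt(2)*x)


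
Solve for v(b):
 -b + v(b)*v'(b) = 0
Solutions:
 v(b) = -sqrt(C1 + b^2)
 v(b) = sqrt(C1 + b^2)


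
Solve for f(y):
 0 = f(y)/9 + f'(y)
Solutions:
 f(y) = C1*exp(-y/9)


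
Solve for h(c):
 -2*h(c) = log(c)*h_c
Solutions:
 h(c) = C1*exp(-2*li(c))


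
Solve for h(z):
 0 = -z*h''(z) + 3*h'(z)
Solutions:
 h(z) = C1 + C2*z^4


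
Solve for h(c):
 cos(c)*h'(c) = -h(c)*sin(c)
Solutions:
 h(c) = C1*cos(c)


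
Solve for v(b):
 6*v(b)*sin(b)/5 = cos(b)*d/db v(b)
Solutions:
 v(b) = C1/cos(b)^(6/5)


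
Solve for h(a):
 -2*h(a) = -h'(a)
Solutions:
 h(a) = C1*exp(2*a)


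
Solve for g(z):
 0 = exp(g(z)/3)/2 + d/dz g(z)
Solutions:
 g(z) = 3*log(1/(C1 + z)) + 3*log(6)


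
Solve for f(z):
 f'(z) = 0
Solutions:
 f(z) = C1


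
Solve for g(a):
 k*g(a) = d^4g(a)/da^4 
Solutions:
 g(a) = C1*exp(-a*k^(1/4)) + C2*exp(a*k^(1/4)) + C3*exp(-I*a*k^(1/4)) + C4*exp(I*a*k^(1/4))


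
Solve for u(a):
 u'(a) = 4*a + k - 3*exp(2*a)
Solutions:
 u(a) = C1 + 2*a^2 + a*k - 3*exp(2*a)/2


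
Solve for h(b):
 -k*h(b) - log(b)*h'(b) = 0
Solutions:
 h(b) = C1*exp(-k*li(b))


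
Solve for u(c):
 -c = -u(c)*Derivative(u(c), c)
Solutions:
 u(c) = -sqrt(C1 + c^2)
 u(c) = sqrt(C1 + c^2)


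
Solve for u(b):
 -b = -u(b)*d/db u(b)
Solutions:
 u(b) = -sqrt(C1 + b^2)
 u(b) = sqrt(C1 + b^2)


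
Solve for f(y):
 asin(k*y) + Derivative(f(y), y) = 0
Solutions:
 f(y) = C1 - Piecewise((y*asin(k*y) + sqrt(-k^2*y^2 + 1)/k, Ne(k, 0)), (0, True))


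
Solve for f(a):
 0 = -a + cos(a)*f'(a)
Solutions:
 f(a) = C1 + Integral(a/cos(a), a)


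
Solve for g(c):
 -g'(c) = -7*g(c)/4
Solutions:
 g(c) = C1*exp(7*c/4)


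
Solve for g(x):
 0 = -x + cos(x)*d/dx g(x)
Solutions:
 g(x) = C1 + Integral(x/cos(x), x)


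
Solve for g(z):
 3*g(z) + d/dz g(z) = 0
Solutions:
 g(z) = C1*exp(-3*z)


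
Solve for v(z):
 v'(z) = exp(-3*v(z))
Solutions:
 v(z) = log(C1 + 3*z)/3
 v(z) = log((-3^(1/3) - 3^(5/6)*I)*(C1 + z)^(1/3)/2)
 v(z) = log((-3^(1/3) + 3^(5/6)*I)*(C1 + z)^(1/3)/2)


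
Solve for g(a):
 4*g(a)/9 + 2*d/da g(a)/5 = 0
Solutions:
 g(a) = C1*exp(-10*a/9)


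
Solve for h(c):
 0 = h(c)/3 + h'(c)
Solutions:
 h(c) = C1*exp(-c/3)


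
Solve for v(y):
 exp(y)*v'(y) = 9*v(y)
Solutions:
 v(y) = C1*exp(-9*exp(-y))


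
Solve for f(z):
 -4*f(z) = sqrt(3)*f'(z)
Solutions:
 f(z) = C1*exp(-4*sqrt(3)*z/3)


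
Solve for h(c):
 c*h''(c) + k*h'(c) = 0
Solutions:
 h(c) = C1 + c^(1 - re(k))*(C2*sin(log(c)*Abs(im(k))) + C3*cos(log(c)*im(k)))


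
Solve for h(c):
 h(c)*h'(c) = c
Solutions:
 h(c) = -sqrt(C1 + c^2)
 h(c) = sqrt(C1 + c^2)


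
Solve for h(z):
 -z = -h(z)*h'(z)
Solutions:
 h(z) = -sqrt(C1 + z^2)
 h(z) = sqrt(C1 + z^2)


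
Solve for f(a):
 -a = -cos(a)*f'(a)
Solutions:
 f(a) = C1 + Integral(a/cos(a), a)


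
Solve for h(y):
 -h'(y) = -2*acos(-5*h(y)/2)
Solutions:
 Integral(1/acos(-5*_y/2), (_y, h(y))) = C1 + 2*y


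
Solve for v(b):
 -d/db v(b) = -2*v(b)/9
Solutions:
 v(b) = C1*exp(2*b/9)


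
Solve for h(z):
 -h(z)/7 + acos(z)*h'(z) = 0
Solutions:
 h(z) = C1*exp(Integral(1/acos(z), z)/7)


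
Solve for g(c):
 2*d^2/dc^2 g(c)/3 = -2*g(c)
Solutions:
 g(c) = C1*sin(sqrt(3)*c) + C2*cos(sqrt(3)*c)


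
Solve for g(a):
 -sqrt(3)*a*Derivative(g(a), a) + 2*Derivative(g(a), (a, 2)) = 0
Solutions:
 g(a) = C1 + C2*erfi(3^(1/4)*a/2)


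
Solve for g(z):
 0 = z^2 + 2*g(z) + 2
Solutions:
 g(z) = -z^2/2 - 1


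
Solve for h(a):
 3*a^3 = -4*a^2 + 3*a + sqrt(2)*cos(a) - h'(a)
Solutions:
 h(a) = C1 - 3*a^4/4 - 4*a^3/3 + 3*a^2/2 + sqrt(2)*sin(a)


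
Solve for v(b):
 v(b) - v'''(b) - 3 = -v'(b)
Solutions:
 v(b) = C1*exp(-b*(2*18^(1/3)/(sqrt(69) + 9)^(1/3) + 12^(1/3)*(sqrt(69) + 9)^(1/3))/12)*sin(2^(1/3)*3^(1/6)*b*(-2^(1/3)*3^(2/3)*(sqrt(69) + 9)^(1/3) + 6/(sqrt(69) + 9)^(1/3))/12) + C2*exp(-b*(2*18^(1/3)/(sqrt(69) + 9)^(1/3) + 12^(1/3)*(sqrt(69) + 9)^(1/3))/12)*cos(2^(1/3)*3^(1/6)*b*(-2^(1/3)*3^(2/3)*(sqrt(69) + 9)^(1/3) + 6/(sqrt(69) + 9)^(1/3))/12) + C3*exp(b*(2*18^(1/3)/(sqrt(69) + 9)^(1/3) + 12^(1/3)*(sqrt(69) + 9)^(1/3))/6) + 3


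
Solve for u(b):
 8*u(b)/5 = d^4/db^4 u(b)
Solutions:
 u(b) = C1*exp(-10^(3/4)*b/5) + C2*exp(10^(3/4)*b/5) + C3*sin(10^(3/4)*b/5) + C4*cos(10^(3/4)*b/5)


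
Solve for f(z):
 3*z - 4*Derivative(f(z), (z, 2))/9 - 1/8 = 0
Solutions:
 f(z) = C1 + C2*z + 9*z^3/8 - 9*z^2/64


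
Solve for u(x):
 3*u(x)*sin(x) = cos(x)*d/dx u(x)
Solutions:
 u(x) = C1/cos(x)^3


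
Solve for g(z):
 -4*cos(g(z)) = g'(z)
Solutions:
 g(z) = pi - asin((C1 + exp(8*z))/(C1 - exp(8*z)))
 g(z) = asin((C1 + exp(8*z))/(C1 - exp(8*z)))


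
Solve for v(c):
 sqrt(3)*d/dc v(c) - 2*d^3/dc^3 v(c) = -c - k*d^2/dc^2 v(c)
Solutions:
 v(c) = C1 + C2*exp(c*(k - sqrt(k^2 + 8*sqrt(3)))/4) + C3*exp(c*(k + sqrt(k^2 + 8*sqrt(3)))/4) - sqrt(3)*c^2/6 + c*k/3


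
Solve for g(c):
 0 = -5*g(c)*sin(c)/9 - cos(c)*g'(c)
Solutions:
 g(c) = C1*cos(c)^(5/9)


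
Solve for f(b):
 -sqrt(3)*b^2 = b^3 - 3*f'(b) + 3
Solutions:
 f(b) = C1 + b^4/12 + sqrt(3)*b^3/9 + b


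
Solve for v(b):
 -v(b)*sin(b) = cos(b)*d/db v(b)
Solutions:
 v(b) = C1*cos(b)


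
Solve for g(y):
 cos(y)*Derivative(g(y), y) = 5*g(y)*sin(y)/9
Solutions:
 g(y) = C1/cos(y)^(5/9)


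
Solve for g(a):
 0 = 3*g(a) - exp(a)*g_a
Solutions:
 g(a) = C1*exp(-3*exp(-a))


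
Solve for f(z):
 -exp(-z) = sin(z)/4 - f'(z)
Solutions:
 f(z) = C1 - cos(z)/4 - exp(-z)


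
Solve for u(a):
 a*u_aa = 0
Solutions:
 u(a) = C1 + C2*a


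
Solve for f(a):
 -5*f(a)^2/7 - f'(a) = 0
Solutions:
 f(a) = 7/(C1 + 5*a)


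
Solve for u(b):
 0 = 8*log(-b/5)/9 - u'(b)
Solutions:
 u(b) = C1 + 8*b*log(-b)/9 + 8*b*(-log(5) - 1)/9


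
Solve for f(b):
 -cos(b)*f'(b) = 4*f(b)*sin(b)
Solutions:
 f(b) = C1*cos(b)^4


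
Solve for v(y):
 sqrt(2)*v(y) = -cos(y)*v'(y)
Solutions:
 v(y) = C1*(sin(y) - 1)^(sqrt(2)/2)/(sin(y) + 1)^(sqrt(2)/2)


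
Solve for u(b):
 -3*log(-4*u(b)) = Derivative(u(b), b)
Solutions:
 Integral(1/(log(-_y) + 2*log(2)), (_y, u(b)))/3 = C1 - b


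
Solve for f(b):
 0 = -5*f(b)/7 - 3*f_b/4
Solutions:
 f(b) = C1*exp(-20*b/21)


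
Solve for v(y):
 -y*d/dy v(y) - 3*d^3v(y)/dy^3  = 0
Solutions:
 v(y) = C1 + Integral(C2*airyai(-3^(2/3)*y/3) + C3*airybi(-3^(2/3)*y/3), y)


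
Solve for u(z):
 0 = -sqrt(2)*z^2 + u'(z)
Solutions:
 u(z) = C1 + sqrt(2)*z^3/3


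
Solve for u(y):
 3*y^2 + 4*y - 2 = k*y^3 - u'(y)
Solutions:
 u(y) = C1 + k*y^4/4 - y^3 - 2*y^2 + 2*y


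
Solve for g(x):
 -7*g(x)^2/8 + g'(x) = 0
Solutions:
 g(x) = -8/(C1 + 7*x)


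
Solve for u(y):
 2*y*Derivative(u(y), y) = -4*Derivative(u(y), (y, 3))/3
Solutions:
 u(y) = C1 + Integral(C2*airyai(-2^(2/3)*3^(1/3)*y/2) + C3*airybi(-2^(2/3)*3^(1/3)*y/2), y)


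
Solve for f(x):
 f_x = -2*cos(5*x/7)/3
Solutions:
 f(x) = C1 - 14*sin(5*x/7)/15


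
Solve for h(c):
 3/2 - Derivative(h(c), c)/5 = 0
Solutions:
 h(c) = C1 + 15*c/2


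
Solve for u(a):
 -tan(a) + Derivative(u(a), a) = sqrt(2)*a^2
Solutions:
 u(a) = C1 + sqrt(2)*a^3/3 - log(cos(a))


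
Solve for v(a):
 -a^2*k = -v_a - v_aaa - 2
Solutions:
 v(a) = C1 + C2*sin(a) + C3*cos(a) + a^3*k/3 - 2*a*k - 2*a


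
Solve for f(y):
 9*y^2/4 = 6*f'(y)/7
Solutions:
 f(y) = C1 + 7*y^3/8


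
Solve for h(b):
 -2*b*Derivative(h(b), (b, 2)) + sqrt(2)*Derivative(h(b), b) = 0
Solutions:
 h(b) = C1 + C2*b^(sqrt(2)/2 + 1)


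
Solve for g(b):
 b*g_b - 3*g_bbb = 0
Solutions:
 g(b) = C1 + Integral(C2*airyai(3^(2/3)*b/3) + C3*airybi(3^(2/3)*b/3), b)


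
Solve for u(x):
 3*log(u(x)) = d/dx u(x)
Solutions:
 li(u(x)) = C1 + 3*x


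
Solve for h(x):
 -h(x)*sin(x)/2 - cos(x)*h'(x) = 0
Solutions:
 h(x) = C1*sqrt(cos(x))


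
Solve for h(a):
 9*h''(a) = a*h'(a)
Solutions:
 h(a) = C1 + C2*erfi(sqrt(2)*a/6)


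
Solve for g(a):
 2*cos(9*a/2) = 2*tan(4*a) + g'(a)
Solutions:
 g(a) = C1 + log(cos(4*a))/2 + 4*sin(9*a/2)/9


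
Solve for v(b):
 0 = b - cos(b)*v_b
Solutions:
 v(b) = C1 + Integral(b/cos(b), b)


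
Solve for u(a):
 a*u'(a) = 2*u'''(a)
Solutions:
 u(a) = C1 + Integral(C2*airyai(2^(2/3)*a/2) + C3*airybi(2^(2/3)*a/2), a)


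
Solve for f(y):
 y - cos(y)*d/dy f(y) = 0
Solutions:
 f(y) = C1 + Integral(y/cos(y), y)


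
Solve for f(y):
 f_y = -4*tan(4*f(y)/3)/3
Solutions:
 f(y) = -3*asin(C1*exp(-16*y/9))/4 + 3*pi/4
 f(y) = 3*asin(C1*exp(-16*y/9))/4


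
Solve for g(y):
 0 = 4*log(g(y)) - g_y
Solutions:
 li(g(y)) = C1 + 4*y


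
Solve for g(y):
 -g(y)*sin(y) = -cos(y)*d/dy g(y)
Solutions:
 g(y) = C1/cos(y)


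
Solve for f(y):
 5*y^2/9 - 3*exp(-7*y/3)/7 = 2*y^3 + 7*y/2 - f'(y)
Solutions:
 f(y) = C1 + y^4/2 - 5*y^3/27 + 7*y^2/4 - 9*exp(-7*y/3)/49


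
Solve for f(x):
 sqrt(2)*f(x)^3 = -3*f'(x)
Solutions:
 f(x) = -sqrt(6)*sqrt(-1/(C1 - sqrt(2)*x))/2
 f(x) = sqrt(6)*sqrt(-1/(C1 - sqrt(2)*x))/2


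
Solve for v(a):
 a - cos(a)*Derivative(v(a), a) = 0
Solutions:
 v(a) = C1 + Integral(a/cos(a), a)


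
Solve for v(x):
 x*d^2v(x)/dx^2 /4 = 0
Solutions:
 v(x) = C1 + C2*x


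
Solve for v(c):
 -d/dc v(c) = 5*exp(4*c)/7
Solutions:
 v(c) = C1 - 5*exp(4*c)/28


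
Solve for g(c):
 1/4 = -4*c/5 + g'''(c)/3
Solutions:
 g(c) = C1 + C2*c + C3*c^2 + c^4/10 + c^3/8


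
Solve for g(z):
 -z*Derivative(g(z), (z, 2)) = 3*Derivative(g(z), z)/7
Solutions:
 g(z) = C1 + C2*z^(4/7)


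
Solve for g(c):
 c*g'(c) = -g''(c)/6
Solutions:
 g(c) = C1 + C2*erf(sqrt(3)*c)


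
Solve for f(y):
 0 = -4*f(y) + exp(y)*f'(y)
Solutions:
 f(y) = C1*exp(-4*exp(-y))


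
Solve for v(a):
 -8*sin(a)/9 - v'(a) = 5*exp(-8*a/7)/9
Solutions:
 v(a) = C1 + 8*cos(a)/9 + 35*exp(-8*a/7)/72


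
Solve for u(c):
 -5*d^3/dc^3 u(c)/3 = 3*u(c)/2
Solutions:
 u(c) = C3*exp(-30^(2/3)*c/10) + (C1*sin(3*10^(2/3)*3^(1/6)*c/20) + C2*cos(3*10^(2/3)*3^(1/6)*c/20))*exp(30^(2/3)*c/20)


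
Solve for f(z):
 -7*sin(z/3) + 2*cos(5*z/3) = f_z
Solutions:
 f(z) = C1 + 6*sin(5*z/3)/5 + 21*cos(z/3)


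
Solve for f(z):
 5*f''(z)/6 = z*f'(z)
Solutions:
 f(z) = C1 + C2*erfi(sqrt(15)*z/5)


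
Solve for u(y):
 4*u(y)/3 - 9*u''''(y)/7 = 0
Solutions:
 u(y) = C1*exp(-sqrt(2)*21^(1/4)*y/3) + C2*exp(sqrt(2)*21^(1/4)*y/3) + C3*sin(sqrt(2)*21^(1/4)*y/3) + C4*cos(sqrt(2)*21^(1/4)*y/3)


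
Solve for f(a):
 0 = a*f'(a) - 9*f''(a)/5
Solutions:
 f(a) = C1 + C2*erfi(sqrt(10)*a/6)


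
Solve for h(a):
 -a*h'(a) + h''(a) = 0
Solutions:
 h(a) = C1 + C2*erfi(sqrt(2)*a/2)


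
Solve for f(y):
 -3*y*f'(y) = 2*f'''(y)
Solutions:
 f(y) = C1 + Integral(C2*airyai(-2^(2/3)*3^(1/3)*y/2) + C3*airybi(-2^(2/3)*3^(1/3)*y/2), y)


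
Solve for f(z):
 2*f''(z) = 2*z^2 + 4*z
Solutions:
 f(z) = C1 + C2*z + z^4/12 + z^3/3


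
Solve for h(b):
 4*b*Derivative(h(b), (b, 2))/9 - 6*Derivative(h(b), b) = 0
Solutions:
 h(b) = C1 + C2*b^(29/2)


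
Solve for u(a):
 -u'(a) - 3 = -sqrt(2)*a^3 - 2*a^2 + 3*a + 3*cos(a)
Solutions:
 u(a) = C1 + sqrt(2)*a^4/4 + 2*a^3/3 - 3*a^2/2 - 3*a - 3*sin(a)


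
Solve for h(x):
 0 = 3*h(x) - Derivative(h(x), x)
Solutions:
 h(x) = C1*exp(3*x)


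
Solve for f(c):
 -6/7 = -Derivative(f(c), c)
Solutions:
 f(c) = C1 + 6*c/7


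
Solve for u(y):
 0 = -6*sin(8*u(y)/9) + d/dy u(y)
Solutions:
 -6*y + 9*log(cos(8*u(y)/9) - 1)/16 - 9*log(cos(8*u(y)/9) + 1)/16 = C1


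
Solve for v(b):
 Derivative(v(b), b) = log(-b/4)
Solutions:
 v(b) = C1 + b*log(-b) + b*(-2*log(2) - 1)


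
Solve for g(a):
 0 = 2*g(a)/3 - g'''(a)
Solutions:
 g(a) = C3*exp(2^(1/3)*3^(2/3)*a/3) + (C1*sin(2^(1/3)*3^(1/6)*a/2) + C2*cos(2^(1/3)*3^(1/6)*a/2))*exp(-2^(1/3)*3^(2/3)*a/6)


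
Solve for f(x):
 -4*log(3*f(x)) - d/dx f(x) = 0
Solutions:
 Integral(1/(log(_y) + log(3)), (_y, f(x)))/4 = C1 - x


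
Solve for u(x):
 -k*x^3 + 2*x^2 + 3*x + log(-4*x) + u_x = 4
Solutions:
 u(x) = C1 + k*x^4/4 - 2*x^3/3 - 3*x^2/2 - x*log(-x) + x*(5 - 2*log(2))


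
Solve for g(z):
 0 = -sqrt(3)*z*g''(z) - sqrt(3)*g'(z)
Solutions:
 g(z) = C1 + C2*log(z)


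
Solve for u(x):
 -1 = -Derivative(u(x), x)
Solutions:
 u(x) = C1 + x


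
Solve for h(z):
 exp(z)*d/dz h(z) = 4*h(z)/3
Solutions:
 h(z) = C1*exp(-4*exp(-z)/3)


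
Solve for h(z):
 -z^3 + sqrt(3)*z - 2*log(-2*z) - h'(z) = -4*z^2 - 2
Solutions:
 h(z) = C1 - z^4/4 + 4*z^3/3 + sqrt(3)*z^2/2 - 2*z*log(-z) + 2*z*(2 - log(2))


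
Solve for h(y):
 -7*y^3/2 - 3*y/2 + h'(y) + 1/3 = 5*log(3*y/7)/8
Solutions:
 h(y) = C1 + 7*y^4/8 + 3*y^2/4 + 5*y*log(y)/8 - 5*y*log(7)/8 - 23*y/24 + 5*y*log(3)/8


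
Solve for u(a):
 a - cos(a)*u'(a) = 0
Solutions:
 u(a) = C1 + Integral(a/cos(a), a)


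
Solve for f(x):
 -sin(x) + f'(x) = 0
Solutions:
 f(x) = C1 - cos(x)


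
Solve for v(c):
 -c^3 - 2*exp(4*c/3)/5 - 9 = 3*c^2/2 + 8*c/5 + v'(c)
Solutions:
 v(c) = C1 - c^4/4 - c^3/2 - 4*c^2/5 - 9*c - 3*exp(4*c/3)/10


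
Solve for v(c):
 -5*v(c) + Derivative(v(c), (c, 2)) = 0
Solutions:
 v(c) = C1*exp(-sqrt(5)*c) + C2*exp(sqrt(5)*c)


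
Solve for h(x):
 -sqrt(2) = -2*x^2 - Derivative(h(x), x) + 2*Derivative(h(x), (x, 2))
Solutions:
 h(x) = C1 + C2*exp(x/2) - 2*x^3/3 - 4*x^2 - 16*x + sqrt(2)*x


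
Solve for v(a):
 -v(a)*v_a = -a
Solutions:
 v(a) = -sqrt(C1 + a^2)
 v(a) = sqrt(C1 + a^2)


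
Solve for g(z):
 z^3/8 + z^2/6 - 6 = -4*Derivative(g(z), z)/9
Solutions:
 g(z) = C1 - 9*z^4/128 - z^3/8 + 27*z/2


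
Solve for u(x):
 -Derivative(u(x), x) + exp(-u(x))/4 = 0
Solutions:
 u(x) = log(C1 + x/4)


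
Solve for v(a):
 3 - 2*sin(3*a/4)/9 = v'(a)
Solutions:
 v(a) = C1 + 3*a + 8*cos(3*a/4)/27


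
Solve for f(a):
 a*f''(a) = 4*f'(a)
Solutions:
 f(a) = C1 + C2*a^5


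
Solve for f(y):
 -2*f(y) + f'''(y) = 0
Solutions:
 f(y) = C3*exp(2^(1/3)*y) + (C1*sin(2^(1/3)*sqrt(3)*y/2) + C2*cos(2^(1/3)*sqrt(3)*y/2))*exp(-2^(1/3)*y/2)


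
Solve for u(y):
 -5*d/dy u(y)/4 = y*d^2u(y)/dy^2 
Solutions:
 u(y) = C1 + C2/y^(1/4)


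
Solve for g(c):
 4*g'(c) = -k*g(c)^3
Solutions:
 g(c) = -sqrt(2)*sqrt(-1/(C1 - c*k))
 g(c) = sqrt(2)*sqrt(-1/(C1 - c*k))


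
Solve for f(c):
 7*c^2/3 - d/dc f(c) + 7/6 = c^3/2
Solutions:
 f(c) = C1 - c^4/8 + 7*c^3/9 + 7*c/6


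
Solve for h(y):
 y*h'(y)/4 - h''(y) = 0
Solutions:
 h(y) = C1 + C2*erfi(sqrt(2)*y/4)


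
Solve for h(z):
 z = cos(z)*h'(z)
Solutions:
 h(z) = C1 + Integral(z/cos(z), z)


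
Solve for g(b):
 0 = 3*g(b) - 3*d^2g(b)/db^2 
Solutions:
 g(b) = C1*exp(-b) + C2*exp(b)


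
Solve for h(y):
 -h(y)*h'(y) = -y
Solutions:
 h(y) = -sqrt(C1 + y^2)
 h(y) = sqrt(C1 + y^2)


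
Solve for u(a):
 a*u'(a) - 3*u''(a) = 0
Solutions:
 u(a) = C1 + C2*erfi(sqrt(6)*a/6)


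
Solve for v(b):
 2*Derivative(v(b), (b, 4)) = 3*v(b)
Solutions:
 v(b) = C1*exp(-2^(3/4)*3^(1/4)*b/2) + C2*exp(2^(3/4)*3^(1/4)*b/2) + C3*sin(2^(3/4)*3^(1/4)*b/2) + C4*cos(2^(3/4)*3^(1/4)*b/2)


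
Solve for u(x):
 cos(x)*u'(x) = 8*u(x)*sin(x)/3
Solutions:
 u(x) = C1/cos(x)^(8/3)


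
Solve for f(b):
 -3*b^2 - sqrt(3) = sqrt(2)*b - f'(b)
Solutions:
 f(b) = C1 + b^3 + sqrt(2)*b^2/2 + sqrt(3)*b


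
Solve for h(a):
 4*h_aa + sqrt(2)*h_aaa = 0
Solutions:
 h(a) = C1 + C2*a + C3*exp(-2*sqrt(2)*a)


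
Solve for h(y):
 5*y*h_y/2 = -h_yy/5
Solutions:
 h(y) = C1 + C2*erf(5*y/2)


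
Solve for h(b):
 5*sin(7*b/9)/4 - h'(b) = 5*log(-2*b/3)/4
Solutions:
 h(b) = C1 - 5*b*log(-b)/4 - 5*b*log(2)/4 + 5*b/4 + 5*b*log(3)/4 - 45*cos(7*b/9)/28


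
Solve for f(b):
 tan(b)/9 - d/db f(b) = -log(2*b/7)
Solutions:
 f(b) = C1 + b*log(b) - b*log(7) - b + b*log(2) - log(cos(b))/9


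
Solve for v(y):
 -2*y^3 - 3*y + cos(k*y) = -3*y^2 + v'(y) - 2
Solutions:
 v(y) = C1 - y^4/2 + y^3 - 3*y^2/2 + 2*y + sin(k*y)/k


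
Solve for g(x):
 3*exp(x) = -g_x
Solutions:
 g(x) = C1 - 3*exp(x)


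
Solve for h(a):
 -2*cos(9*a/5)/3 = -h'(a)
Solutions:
 h(a) = C1 + 10*sin(9*a/5)/27


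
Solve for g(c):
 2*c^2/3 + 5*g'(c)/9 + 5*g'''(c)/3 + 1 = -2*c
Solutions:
 g(c) = C1 + C2*sin(sqrt(3)*c/3) + C3*cos(sqrt(3)*c/3) - 2*c^3/5 - 9*c^2/5 + 27*c/5


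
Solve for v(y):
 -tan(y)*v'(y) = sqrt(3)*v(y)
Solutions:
 v(y) = C1/sin(y)^(sqrt(3))


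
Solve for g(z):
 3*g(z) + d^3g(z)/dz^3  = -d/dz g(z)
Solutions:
 g(z) = C1*exp(6^(1/3)*z*(-2*3^(1/3)/(27 + sqrt(741))^(1/3) + 2^(1/3)*(27 + sqrt(741))^(1/3))/12)*sin(2^(1/3)*3^(1/6)*z*(6/(27 + sqrt(741))^(1/3) + 2^(1/3)*3^(2/3)*(27 + sqrt(741))^(1/3))/12) + C2*exp(6^(1/3)*z*(-2*3^(1/3)/(27 + sqrt(741))^(1/3) + 2^(1/3)*(27 + sqrt(741))^(1/3))/12)*cos(2^(1/3)*3^(1/6)*z*(6/(27 + sqrt(741))^(1/3) + 2^(1/3)*3^(2/3)*(27 + sqrt(741))^(1/3))/12) + C3*exp(-6^(1/3)*z*(-2*3^(1/3)/(27 + sqrt(741))^(1/3) + 2^(1/3)*(27 + sqrt(741))^(1/3))/6)


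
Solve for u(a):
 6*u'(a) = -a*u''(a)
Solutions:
 u(a) = C1 + C2/a^5


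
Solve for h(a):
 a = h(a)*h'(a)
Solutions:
 h(a) = -sqrt(C1 + a^2)
 h(a) = sqrt(C1 + a^2)


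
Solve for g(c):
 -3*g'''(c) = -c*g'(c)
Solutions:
 g(c) = C1 + Integral(C2*airyai(3^(2/3)*c/3) + C3*airybi(3^(2/3)*c/3), c)


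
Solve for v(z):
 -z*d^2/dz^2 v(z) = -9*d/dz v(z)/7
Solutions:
 v(z) = C1 + C2*z^(16/7)


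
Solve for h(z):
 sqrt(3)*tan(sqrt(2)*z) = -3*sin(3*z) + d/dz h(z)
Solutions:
 h(z) = C1 - sqrt(6)*log(cos(sqrt(2)*z))/2 - cos(3*z)


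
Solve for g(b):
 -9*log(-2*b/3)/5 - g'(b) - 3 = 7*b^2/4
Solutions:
 g(b) = C1 - 7*b^3/12 - 9*b*log(-b)/5 + 3*b*(-3*log(2) - 2 + 3*log(3))/5


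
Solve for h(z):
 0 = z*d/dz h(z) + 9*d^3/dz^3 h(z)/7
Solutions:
 h(z) = C1 + Integral(C2*airyai(-21^(1/3)*z/3) + C3*airybi(-21^(1/3)*z/3), z)


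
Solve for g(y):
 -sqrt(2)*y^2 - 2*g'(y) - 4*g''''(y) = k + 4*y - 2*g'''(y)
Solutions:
 g(y) = C1 + C2*exp(y*((6*sqrt(78) + 53)^(-1/3) + 2 + (6*sqrt(78) + 53)^(1/3))/12)*sin(sqrt(3)*y*(-(6*sqrt(78) + 53)^(1/3) + (6*sqrt(78) + 53)^(-1/3))/12) + C3*exp(y*((6*sqrt(78) + 53)^(-1/3) + 2 + (6*sqrt(78) + 53)^(1/3))/12)*cos(sqrt(3)*y*(-(6*sqrt(78) + 53)^(1/3) + (6*sqrt(78) + 53)^(-1/3))/12) + C4*exp(y*(-(6*sqrt(78) + 53)^(1/3) - 1/(6*sqrt(78) + 53)^(1/3) + 1)/6) - k*y/2 - sqrt(2)*y^3/6 - y^2 - sqrt(2)*y


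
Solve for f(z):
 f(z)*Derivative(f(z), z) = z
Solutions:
 f(z) = -sqrt(C1 + z^2)
 f(z) = sqrt(C1 + z^2)


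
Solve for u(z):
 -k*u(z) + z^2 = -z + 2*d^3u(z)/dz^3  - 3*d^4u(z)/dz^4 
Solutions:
 u(z) = C1*exp(z*Piecewise((-sqrt(-2^(2/3)*k^(1/3)/3 + 1/9)/2 - sqrt(2^(2/3)*k^(1/3)/3 + 2/9 - 2/(27*sqrt(-2^(2/3)*k^(1/3)/3 + 1/9)))/2 + 1/6, Eq(k, 0)), (-sqrt(-2*k/(9*(-k/108 + sqrt(k^3/729 + k^2/11664))^(1/3)) + 2*(-k/108 + sqrt(k^3/729 + k^2/11664))^(1/3) + 1/9)/2 - sqrt(2*k/(9*(-k/108 + sqrt(k^3/729 + k^2/11664))^(1/3)) - 2*(-k/108 + sqrt(k^3/729 + k^2/11664))^(1/3) + 2/9 - 2/(27*sqrt(-2*k/(9*(-k/108 + sqrt(k^3/729 + k^2/11664))^(1/3)) + 2*(-k/108 + sqrt(k^3/729 + k^2/11664))^(1/3) + 1/9)))/2 + 1/6, True))) + C2*exp(z*Piecewise((-sqrt(-2^(2/3)*k^(1/3)/3 + 1/9)/2 + sqrt(2^(2/3)*k^(1/3)/3 + 2/9 - 2/(27*sqrt(-2^(2/3)*k^(1/3)/3 + 1/9)))/2 + 1/6, Eq(k, 0)), (-sqrt(-2*k/(9*(-k/108 + sqrt(k^3/729 + k^2/11664))^(1/3)) + 2*(-k/108 + sqrt(k^3/729 + k^2/11664))^(1/3) + 1/9)/2 + sqrt(2*k/(9*(-k/108 + sqrt(k^3/729 + k^2/11664))^(1/3)) - 2*(-k/108 + sqrt(k^3/729 + k^2/11664))^(1/3) + 2/9 - 2/(27*sqrt(-2*k/(9*(-k/108 + sqrt(k^3/729 + k^2/11664))^(1/3)) + 2*(-k/108 + sqrt(k^3/729 + k^2/11664))^(1/3) + 1/9)))/2 + 1/6, True))) + C3*exp(z*Piecewise((sqrt(-2^(2/3)*k^(1/3)/3 + 1/9)/2 - sqrt(2^(2/3)*k^(1/3)/3 + 2/9 + 2/(27*sqrt(-2^(2/3)*k^(1/3)/3 + 1/9)))/2 + 1/6, Eq(k, 0)), (sqrt(-2*k/(9*(-k/108 + sqrt(k^3/729 + k^2/11664))^(1/3)) + 2*(-k/108 + sqrt(k^3/729 + k^2/11664))^(1/3) + 1/9)/2 - sqrt(2*k/(9*(-k/108 + sqrt(k^3/729 + k^2/11664))^(1/3)) - 2*(-k/108 + sqrt(k^3/729 + k^2/11664))^(1/3) + 2/9 + 2/(27*sqrt(-2*k/(9*(-k/108 + sqrt(k^3/729 + k^2/11664))^(1/3)) + 2*(-k/108 + sqrt(k^3/729 + k^2/11664))^(1/3) + 1/9)))/2 + 1/6, True))) + C4*exp(z*Piecewise((sqrt(-2^(2/3)*k^(1/3)/3 + 1/9)/2 + sqrt(2^(2/3)*k^(1/3)/3 + 2/9 + 2/(27*sqrt(-2^(2/3)*k^(1/3)/3 + 1/9)))/2 + 1/6, Eq(k, 0)), (sqrt(-2*k/(9*(-k/108 + sqrt(k^3/729 + k^2/11664))^(1/3)) + 2*(-k/108 + sqrt(k^3/729 + k^2/11664))^(1/3) + 1/9)/2 + sqrt(2*k/(9*(-k/108 + sqrt(k^3/729 + k^2/11664))^(1/3)) - 2*(-k/108 + sqrt(k^3/729 + k^2/11664))^(1/3) + 2/9 + 2/(27*sqrt(-2*k/(9*(-k/108 + sqrt(k^3/729 + k^2/11664))^(1/3)) + 2*(-k/108 + sqrt(k^3/729 + k^2/11664))^(1/3) + 1/9)))/2 + 1/6, True))) + z^2/k + z/k


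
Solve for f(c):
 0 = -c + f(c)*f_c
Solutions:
 f(c) = -sqrt(C1 + c^2)
 f(c) = sqrt(C1 + c^2)


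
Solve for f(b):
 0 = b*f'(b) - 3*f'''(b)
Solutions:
 f(b) = C1 + Integral(C2*airyai(3^(2/3)*b/3) + C3*airybi(3^(2/3)*b/3), b)


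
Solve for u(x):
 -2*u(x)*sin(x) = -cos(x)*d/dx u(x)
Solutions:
 u(x) = C1/cos(x)^2


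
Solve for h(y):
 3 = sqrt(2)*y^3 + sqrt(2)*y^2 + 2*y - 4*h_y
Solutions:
 h(y) = C1 + sqrt(2)*y^4/16 + sqrt(2)*y^3/12 + y^2/4 - 3*y/4


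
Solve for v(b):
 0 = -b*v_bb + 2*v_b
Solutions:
 v(b) = C1 + C2*b^3


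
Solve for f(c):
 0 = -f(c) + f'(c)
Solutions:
 f(c) = C1*exp(c)


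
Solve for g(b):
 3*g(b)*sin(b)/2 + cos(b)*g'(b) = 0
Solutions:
 g(b) = C1*cos(b)^(3/2)


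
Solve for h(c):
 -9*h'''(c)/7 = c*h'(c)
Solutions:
 h(c) = C1 + Integral(C2*airyai(-21^(1/3)*c/3) + C3*airybi(-21^(1/3)*c/3), c)


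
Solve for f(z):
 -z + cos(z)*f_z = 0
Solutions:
 f(z) = C1 + Integral(z/cos(z), z)


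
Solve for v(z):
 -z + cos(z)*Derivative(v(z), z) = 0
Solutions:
 v(z) = C1 + Integral(z/cos(z), z)


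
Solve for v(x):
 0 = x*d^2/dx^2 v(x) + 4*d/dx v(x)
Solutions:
 v(x) = C1 + C2/x^3


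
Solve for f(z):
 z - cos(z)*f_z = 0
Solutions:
 f(z) = C1 + Integral(z/cos(z), z)


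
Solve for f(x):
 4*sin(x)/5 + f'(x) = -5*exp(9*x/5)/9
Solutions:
 f(x) = C1 - 25*exp(9*x/5)/81 + 4*cos(x)/5


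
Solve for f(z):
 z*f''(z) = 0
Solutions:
 f(z) = C1 + C2*z


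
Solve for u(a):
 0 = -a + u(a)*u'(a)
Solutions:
 u(a) = -sqrt(C1 + a^2)
 u(a) = sqrt(C1 + a^2)


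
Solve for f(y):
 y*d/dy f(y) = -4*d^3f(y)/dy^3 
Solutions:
 f(y) = C1 + Integral(C2*airyai(-2^(1/3)*y/2) + C3*airybi(-2^(1/3)*y/2), y)


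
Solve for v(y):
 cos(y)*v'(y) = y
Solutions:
 v(y) = C1 + Integral(y/cos(y), y)


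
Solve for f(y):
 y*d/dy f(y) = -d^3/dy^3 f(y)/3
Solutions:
 f(y) = C1 + Integral(C2*airyai(-3^(1/3)*y) + C3*airybi(-3^(1/3)*y), y)


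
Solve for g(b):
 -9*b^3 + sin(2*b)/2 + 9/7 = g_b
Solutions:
 g(b) = C1 - 9*b^4/4 + 9*b/7 - cos(2*b)/4


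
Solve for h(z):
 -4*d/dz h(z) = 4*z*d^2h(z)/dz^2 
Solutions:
 h(z) = C1 + C2*log(z)


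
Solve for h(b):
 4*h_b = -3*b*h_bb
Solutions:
 h(b) = C1 + C2/b^(1/3)


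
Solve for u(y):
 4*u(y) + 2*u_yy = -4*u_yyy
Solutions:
 u(y) = C1*exp(y*(-2 + (6*sqrt(330) + 109)^(-1/3) + (6*sqrt(330) + 109)^(1/3))/12)*sin(sqrt(3)*y*(-(6*sqrt(330) + 109)^(1/3) + (6*sqrt(330) + 109)^(-1/3))/12) + C2*exp(y*(-2 + (6*sqrt(330) + 109)^(-1/3) + (6*sqrt(330) + 109)^(1/3))/12)*cos(sqrt(3)*y*(-(6*sqrt(330) + 109)^(1/3) + (6*sqrt(330) + 109)^(-1/3))/12) + C3*exp(-y*((6*sqrt(330) + 109)^(-1/3) + 1 + (6*sqrt(330) + 109)^(1/3))/6)


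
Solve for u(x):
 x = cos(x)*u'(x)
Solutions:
 u(x) = C1 + Integral(x/cos(x), x)


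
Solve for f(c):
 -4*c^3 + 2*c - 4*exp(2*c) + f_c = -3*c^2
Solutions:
 f(c) = C1 + c^4 - c^3 - c^2 + 2*exp(2*c)
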